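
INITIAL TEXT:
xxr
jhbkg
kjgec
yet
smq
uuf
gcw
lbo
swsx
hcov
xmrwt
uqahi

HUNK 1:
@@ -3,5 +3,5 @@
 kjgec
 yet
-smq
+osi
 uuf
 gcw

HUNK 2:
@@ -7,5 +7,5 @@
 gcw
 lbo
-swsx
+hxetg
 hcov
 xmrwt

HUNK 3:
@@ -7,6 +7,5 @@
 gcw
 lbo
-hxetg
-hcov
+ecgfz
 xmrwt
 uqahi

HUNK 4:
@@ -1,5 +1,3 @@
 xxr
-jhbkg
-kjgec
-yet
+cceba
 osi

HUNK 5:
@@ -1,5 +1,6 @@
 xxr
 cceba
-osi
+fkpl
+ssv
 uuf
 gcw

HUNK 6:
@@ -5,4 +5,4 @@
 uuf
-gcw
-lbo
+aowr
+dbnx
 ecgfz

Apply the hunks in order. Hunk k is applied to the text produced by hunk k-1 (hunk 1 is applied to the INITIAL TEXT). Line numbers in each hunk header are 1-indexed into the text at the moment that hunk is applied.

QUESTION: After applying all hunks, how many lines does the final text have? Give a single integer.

Hunk 1: at line 3 remove [smq] add [osi] -> 12 lines: xxr jhbkg kjgec yet osi uuf gcw lbo swsx hcov xmrwt uqahi
Hunk 2: at line 7 remove [swsx] add [hxetg] -> 12 lines: xxr jhbkg kjgec yet osi uuf gcw lbo hxetg hcov xmrwt uqahi
Hunk 3: at line 7 remove [hxetg,hcov] add [ecgfz] -> 11 lines: xxr jhbkg kjgec yet osi uuf gcw lbo ecgfz xmrwt uqahi
Hunk 4: at line 1 remove [jhbkg,kjgec,yet] add [cceba] -> 9 lines: xxr cceba osi uuf gcw lbo ecgfz xmrwt uqahi
Hunk 5: at line 1 remove [osi] add [fkpl,ssv] -> 10 lines: xxr cceba fkpl ssv uuf gcw lbo ecgfz xmrwt uqahi
Hunk 6: at line 5 remove [gcw,lbo] add [aowr,dbnx] -> 10 lines: xxr cceba fkpl ssv uuf aowr dbnx ecgfz xmrwt uqahi
Final line count: 10

Answer: 10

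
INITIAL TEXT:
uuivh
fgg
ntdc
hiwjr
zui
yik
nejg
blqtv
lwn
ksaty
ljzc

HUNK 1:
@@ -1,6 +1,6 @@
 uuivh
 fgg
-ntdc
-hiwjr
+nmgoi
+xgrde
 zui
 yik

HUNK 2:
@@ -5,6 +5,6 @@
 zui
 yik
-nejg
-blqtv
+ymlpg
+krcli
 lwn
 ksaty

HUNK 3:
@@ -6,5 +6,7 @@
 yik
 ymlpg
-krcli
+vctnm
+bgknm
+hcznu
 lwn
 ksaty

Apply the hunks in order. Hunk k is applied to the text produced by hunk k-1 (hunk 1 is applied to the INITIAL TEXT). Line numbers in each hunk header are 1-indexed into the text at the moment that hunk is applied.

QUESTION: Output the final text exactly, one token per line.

Hunk 1: at line 1 remove [ntdc,hiwjr] add [nmgoi,xgrde] -> 11 lines: uuivh fgg nmgoi xgrde zui yik nejg blqtv lwn ksaty ljzc
Hunk 2: at line 5 remove [nejg,blqtv] add [ymlpg,krcli] -> 11 lines: uuivh fgg nmgoi xgrde zui yik ymlpg krcli lwn ksaty ljzc
Hunk 3: at line 6 remove [krcli] add [vctnm,bgknm,hcznu] -> 13 lines: uuivh fgg nmgoi xgrde zui yik ymlpg vctnm bgknm hcznu lwn ksaty ljzc

Answer: uuivh
fgg
nmgoi
xgrde
zui
yik
ymlpg
vctnm
bgknm
hcznu
lwn
ksaty
ljzc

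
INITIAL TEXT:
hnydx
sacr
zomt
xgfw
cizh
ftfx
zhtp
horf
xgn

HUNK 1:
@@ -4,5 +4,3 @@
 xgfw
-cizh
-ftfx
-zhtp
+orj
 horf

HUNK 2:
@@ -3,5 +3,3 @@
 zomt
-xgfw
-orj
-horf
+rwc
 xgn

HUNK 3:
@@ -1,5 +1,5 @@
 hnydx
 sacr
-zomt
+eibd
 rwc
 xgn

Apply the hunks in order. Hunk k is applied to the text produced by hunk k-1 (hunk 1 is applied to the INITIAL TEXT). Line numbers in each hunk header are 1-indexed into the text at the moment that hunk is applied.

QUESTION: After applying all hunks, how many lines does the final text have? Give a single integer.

Hunk 1: at line 4 remove [cizh,ftfx,zhtp] add [orj] -> 7 lines: hnydx sacr zomt xgfw orj horf xgn
Hunk 2: at line 3 remove [xgfw,orj,horf] add [rwc] -> 5 lines: hnydx sacr zomt rwc xgn
Hunk 3: at line 1 remove [zomt] add [eibd] -> 5 lines: hnydx sacr eibd rwc xgn
Final line count: 5

Answer: 5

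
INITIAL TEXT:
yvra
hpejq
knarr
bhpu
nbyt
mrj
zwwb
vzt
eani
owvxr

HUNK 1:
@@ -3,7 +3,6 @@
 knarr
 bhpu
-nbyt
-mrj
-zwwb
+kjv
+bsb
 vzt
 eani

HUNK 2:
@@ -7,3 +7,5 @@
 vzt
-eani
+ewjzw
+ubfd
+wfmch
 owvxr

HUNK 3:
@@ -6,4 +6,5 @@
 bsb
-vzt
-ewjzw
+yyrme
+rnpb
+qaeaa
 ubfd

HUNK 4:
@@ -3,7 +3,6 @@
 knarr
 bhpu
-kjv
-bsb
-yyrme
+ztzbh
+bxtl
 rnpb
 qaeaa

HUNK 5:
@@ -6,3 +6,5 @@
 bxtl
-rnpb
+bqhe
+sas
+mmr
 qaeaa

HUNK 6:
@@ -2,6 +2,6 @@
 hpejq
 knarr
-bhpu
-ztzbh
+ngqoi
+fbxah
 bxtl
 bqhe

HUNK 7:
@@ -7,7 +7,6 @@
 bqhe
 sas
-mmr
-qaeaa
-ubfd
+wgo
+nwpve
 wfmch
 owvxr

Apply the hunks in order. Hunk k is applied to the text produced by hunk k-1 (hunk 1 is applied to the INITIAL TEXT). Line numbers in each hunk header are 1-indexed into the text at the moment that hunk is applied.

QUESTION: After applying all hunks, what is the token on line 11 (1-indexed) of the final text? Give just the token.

Hunk 1: at line 3 remove [nbyt,mrj,zwwb] add [kjv,bsb] -> 9 lines: yvra hpejq knarr bhpu kjv bsb vzt eani owvxr
Hunk 2: at line 7 remove [eani] add [ewjzw,ubfd,wfmch] -> 11 lines: yvra hpejq knarr bhpu kjv bsb vzt ewjzw ubfd wfmch owvxr
Hunk 3: at line 6 remove [vzt,ewjzw] add [yyrme,rnpb,qaeaa] -> 12 lines: yvra hpejq knarr bhpu kjv bsb yyrme rnpb qaeaa ubfd wfmch owvxr
Hunk 4: at line 3 remove [kjv,bsb,yyrme] add [ztzbh,bxtl] -> 11 lines: yvra hpejq knarr bhpu ztzbh bxtl rnpb qaeaa ubfd wfmch owvxr
Hunk 5: at line 6 remove [rnpb] add [bqhe,sas,mmr] -> 13 lines: yvra hpejq knarr bhpu ztzbh bxtl bqhe sas mmr qaeaa ubfd wfmch owvxr
Hunk 6: at line 2 remove [bhpu,ztzbh] add [ngqoi,fbxah] -> 13 lines: yvra hpejq knarr ngqoi fbxah bxtl bqhe sas mmr qaeaa ubfd wfmch owvxr
Hunk 7: at line 7 remove [mmr,qaeaa,ubfd] add [wgo,nwpve] -> 12 lines: yvra hpejq knarr ngqoi fbxah bxtl bqhe sas wgo nwpve wfmch owvxr
Final line 11: wfmch

Answer: wfmch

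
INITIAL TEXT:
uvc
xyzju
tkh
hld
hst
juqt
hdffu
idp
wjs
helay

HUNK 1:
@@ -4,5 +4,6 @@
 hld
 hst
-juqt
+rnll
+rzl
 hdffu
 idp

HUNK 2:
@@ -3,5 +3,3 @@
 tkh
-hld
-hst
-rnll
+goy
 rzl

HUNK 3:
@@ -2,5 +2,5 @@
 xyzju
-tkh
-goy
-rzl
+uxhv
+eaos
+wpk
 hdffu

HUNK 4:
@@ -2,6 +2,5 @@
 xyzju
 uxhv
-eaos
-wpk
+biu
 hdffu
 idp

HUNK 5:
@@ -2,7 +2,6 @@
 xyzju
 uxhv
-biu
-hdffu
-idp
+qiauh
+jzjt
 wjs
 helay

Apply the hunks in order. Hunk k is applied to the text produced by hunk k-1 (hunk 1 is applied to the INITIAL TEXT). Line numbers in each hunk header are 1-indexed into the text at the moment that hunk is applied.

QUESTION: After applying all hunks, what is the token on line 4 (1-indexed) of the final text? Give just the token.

Answer: qiauh

Derivation:
Hunk 1: at line 4 remove [juqt] add [rnll,rzl] -> 11 lines: uvc xyzju tkh hld hst rnll rzl hdffu idp wjs helay
Hunk 2: at line 3 remove [hld,hst,rnll] add [goy] -> 9 lines: uvc xyzju tkh goy rzl hdffu idp wjs helay
Hunk 3: at line 2 remove [tkh,goy,rzl] add [uxhv,eaos,wpk] -> 9 lines: uvc xyzju uxhv eaos wpk hdffu idp wjs helay
Hunk 4: at line 2 remove [eaos,wpk] add [biu] -> 8 lines: uvc xyzju uxhv biu hdffu idp wjs helay
Hunk 5: at line 2 remove [biu,hdffu,idp] add [qiauh,jzjt] -> 7 lines: uvc xyzju uxhv qiauh jzjt wjs helay
Final line 4: qiauh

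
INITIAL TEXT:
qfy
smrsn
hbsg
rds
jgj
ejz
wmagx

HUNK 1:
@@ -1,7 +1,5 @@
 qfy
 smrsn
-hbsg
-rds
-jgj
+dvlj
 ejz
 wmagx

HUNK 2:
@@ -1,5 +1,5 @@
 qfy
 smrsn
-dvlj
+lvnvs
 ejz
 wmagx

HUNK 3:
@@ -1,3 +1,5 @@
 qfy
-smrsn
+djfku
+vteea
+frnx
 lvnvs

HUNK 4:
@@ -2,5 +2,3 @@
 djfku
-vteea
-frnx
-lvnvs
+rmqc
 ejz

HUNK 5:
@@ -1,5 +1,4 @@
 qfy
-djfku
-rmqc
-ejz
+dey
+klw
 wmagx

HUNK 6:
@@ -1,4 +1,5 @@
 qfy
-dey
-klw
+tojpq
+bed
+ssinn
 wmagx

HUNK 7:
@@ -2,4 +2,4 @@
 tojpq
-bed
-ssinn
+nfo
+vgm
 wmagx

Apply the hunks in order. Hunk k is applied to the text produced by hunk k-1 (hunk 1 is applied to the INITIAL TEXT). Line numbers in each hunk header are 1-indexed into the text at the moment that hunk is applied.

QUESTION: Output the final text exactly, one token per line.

Answer: qfy
tojpq
nfo
vgm
wmagx

Derivation:
Hunk 1: at line 1 remove [hbsg,rds,jgj] add [dvlj] -> 5 lines: qfy smrsn dvlj ejz wmagx
Hunk 2: at line 1 remove [dvlj] add [lvnvs] -> 5 lines: qfy smrsn lvnvs ejz wmagx
Hunk 3: at line 1 remove [smrsn] add [djfku,vteea,frnx] -> 7 lines: qfy djfku vteea frnx lvnvs ejz wmagx
Hunk 4: at line 2 remove [vteea,frnx,lvnvs] add [rmqc] -> 5 lines: qfy djfku rmqc ejz wmagx
Hunk 5: at line 1 remove [djfku,rmqc,ejz] add [dey,klw] -> 4 lines: qfy dey klw wmagx
Hunk 6: at line 1 remove [dey,klw] add [tojpq,bed,ssinn] -> 5 lines: qfy tojpq bed ssinn wmagx
Hunk 7: at line 2 remove [bed,ssinn] add [nfo,vgm] -> 5 lines: qfy tojpq nfo vgm wmagx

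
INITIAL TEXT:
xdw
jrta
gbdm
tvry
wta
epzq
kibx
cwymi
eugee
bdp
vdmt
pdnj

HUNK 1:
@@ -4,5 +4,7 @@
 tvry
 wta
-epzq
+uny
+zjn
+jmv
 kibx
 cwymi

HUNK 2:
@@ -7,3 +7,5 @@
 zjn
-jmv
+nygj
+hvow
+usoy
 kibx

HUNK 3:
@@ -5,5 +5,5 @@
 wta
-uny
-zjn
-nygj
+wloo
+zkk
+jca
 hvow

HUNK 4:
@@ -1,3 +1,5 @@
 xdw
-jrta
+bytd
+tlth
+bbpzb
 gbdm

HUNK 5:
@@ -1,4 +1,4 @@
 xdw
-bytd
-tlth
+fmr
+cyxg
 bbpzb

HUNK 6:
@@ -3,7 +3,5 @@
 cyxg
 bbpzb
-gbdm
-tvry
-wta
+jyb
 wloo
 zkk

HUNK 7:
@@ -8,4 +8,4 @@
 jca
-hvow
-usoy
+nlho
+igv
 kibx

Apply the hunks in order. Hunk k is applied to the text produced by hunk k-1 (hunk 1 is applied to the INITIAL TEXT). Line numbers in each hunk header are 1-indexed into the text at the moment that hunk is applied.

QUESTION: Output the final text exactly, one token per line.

Answer: xdw
fmr
cyxg
bbpzb
jyb
wloo
zkk
jca
nlho
igv
kibx
cwymi
eugee
bdp
vdmt
pdnj

Derivation:
Hunk 1: at line 4 remove [epzq] add [uny,zjn,jmv] -> 14 lines: xdw jrta gbdm tvry wta uny zjn jmv kibx cwymi eugee bdp vdmt pdnj
Hunk 2: at line 7 remove [jmv] add [nygj,hvow,usoy] -> 16 lines: xdw jrta gbdm tvry wta uny zjn nygj hvow usoy kibx cwymi eugee bdp vdmt pdnj
Hunk 3: at line 5 remove [uny,zjn,nygj] add [wloo,zkk,jca] -> 16 lines: xdw jrta gbdm tvry wta wloo zkk jca hvow usoy kibx cwymi eugee bdp vdmt pdnj
Hunk 4: at line 1 remove [jrta] add [bytd,tlth,bbpzb] -> 18 lines: xdw bytd tlth bbpzb gbdm tvry wta wloo zkk jca hvow usoy kibx cwymi eugee bdp vdmt pdnj
Hunk 5: at line 1 remove [bytd,tlth] add [fmr,cyxg] -> 18 lines: xdw fmr cyxg bbpzb gbdm tvry wta wloo zkk jca hvow usoy kibx cwymi eugee bdp vdmt pdnj
Hunk 6: at line 3 remove [gbdm,tvry,wta] add [jyb] -> 16 lines: xdw fmr cyxg bbpzb jyb wloo zkk jca hvow usoy kibx cwymi eugee bdp vdmt pdnj
Hunk 7: at line 8 remove [hvow,usoy] add [nlho,igv] -> 16 lines: xdw fmr cyxg bbpzb jyb wloo zkk jca nlho igv kibx cwymi eugee bdp vdmt pdnj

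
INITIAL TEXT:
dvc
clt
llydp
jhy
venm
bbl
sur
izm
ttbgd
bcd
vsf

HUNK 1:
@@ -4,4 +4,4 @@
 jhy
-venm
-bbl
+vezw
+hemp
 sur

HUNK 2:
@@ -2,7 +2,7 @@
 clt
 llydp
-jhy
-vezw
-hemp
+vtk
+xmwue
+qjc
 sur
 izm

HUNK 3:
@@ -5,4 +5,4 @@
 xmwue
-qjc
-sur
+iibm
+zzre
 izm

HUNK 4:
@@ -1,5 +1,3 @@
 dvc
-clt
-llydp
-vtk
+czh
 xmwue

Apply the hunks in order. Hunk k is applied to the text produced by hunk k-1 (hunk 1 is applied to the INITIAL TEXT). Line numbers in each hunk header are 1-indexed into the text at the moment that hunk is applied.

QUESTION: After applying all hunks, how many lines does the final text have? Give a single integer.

Answer: 9

Derivation:
Hunk 1: at line 4 remove [venm,bbl] add [vezw,hemp] -> 11 lines: dvc clt llydp jhy vezw hemp sur izm ttbgd bcd vsf
Hunk 2: at line 2 remove [jhy,vezw,hemp] add [vtk,xmwue,qjc] -> 11 lines: dvc clt llydp vtk xmwue qjc sur izm ttbgd bcd vsf
Hunk 3: at line 5 remove [qjc,sur] add [iibm,zzre] -> 11 lines: dvc clt llydp vtk xmwue iibm zzre izm ttbgd bcd vsf
Hunk 4: at line 1 remove [clt,llydp,vtk] add [czh] -> 9 lines: dvc czh xmwue iibm zzre izm ttbgd bcd vsf
Final line count: 9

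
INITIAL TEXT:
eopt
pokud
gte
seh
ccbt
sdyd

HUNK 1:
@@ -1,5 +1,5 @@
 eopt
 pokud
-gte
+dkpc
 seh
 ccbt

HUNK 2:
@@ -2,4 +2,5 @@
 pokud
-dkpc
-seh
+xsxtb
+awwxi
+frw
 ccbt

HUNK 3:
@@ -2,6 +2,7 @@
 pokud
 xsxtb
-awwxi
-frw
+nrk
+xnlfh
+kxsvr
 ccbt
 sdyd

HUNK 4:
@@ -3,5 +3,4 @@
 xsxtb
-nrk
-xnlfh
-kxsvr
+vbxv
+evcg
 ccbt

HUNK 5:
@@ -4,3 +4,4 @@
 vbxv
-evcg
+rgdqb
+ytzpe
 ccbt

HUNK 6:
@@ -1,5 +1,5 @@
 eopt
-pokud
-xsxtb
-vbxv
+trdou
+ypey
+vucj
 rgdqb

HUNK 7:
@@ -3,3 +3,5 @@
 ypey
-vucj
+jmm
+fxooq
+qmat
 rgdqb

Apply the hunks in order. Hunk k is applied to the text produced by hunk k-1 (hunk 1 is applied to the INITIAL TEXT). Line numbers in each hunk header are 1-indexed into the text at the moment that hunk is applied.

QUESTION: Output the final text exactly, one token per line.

Answer: eopt
trdou
ypey
jmm
fxooq
qmat
rgdqb
ytzpe
ccbt
sdyd

Derivation:
Hunk 1: at line 1 remove [gte] add [dkpc] -> 6 lines: eopt pokud dkpc seh ccbt sdyd
Hunk 2: at line 2 remove [dkpc,seh] add [xsxtb,awwxi,frw] -> 7 lines: eopt pokud xsxtb awwxi frw ccbt sdyd
Hunk 3: at line 2 remove [awwxi,frw] add [nrk,xnlfh,kxsvr] -> 8 lines: eopt pokud xsxtb nrk xnlfh kxsvr ccbt sdyd
Hunk 4: at line 3 remove [nrk,xnlfh,kxsvr] add [vbxv,evcg] -> 7 lines: eopt pokud xsxtb vbxv evcg ccbt sdyd
Hunk 5: at line 4 remove [evcg] add [rgdqb,ytzpe] -> 8 lines: eopt pokud xsxtb vbxv rgdqb ytzpe ccbt sdyd
Hunk 6: at line 1 remove [pokud,xsxtb,vbxv] add [trdou,ypey,vucj] -> 8 lines: eopt trdou ypey vucj rgdqb ytzpe ccbt sdyd
Hunk 7: at line 3 remove [vucj] add [jmm,fxooq,qmat] -> 10 lines: eopt trdou ypey jmm fxooq qmat rgdqb ytzpe ccbt sdyd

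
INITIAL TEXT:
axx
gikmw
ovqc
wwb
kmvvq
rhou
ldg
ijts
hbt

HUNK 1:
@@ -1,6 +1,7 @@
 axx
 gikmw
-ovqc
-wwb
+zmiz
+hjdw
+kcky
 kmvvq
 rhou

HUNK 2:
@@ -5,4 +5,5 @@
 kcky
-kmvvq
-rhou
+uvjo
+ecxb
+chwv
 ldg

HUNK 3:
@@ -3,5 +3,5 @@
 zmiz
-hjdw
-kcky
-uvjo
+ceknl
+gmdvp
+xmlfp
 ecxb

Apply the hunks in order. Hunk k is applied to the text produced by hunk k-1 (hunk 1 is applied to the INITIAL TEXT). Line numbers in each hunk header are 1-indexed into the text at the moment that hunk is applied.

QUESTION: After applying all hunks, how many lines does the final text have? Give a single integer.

Hunk 1: at line 1 remove [ovqc,wwb] add [zmiz,hjdw,kcky] -> 10 lines: axx gikmw zmiz hjdw kcky kmvvq rhou ldg ijts hbt
Hunk 2: at line 5 remove [kmvvq,rhou] add [uvjo,ecxb,chwv] -> 11 lines: axx gikmw zmiz hjdw kcky uvjo ecxb chwv ldg ijts hbt
Hunk 3: at line 3 remove [hjdw,kcky,uvjo] add [ceknl,gmdvp,xmlfp] -> 11 lines: axx gikmw zmiz ceknl gmdvp xmlfp ecxb chwv ldg ijts hbt
Final line count: 11

Answer: 11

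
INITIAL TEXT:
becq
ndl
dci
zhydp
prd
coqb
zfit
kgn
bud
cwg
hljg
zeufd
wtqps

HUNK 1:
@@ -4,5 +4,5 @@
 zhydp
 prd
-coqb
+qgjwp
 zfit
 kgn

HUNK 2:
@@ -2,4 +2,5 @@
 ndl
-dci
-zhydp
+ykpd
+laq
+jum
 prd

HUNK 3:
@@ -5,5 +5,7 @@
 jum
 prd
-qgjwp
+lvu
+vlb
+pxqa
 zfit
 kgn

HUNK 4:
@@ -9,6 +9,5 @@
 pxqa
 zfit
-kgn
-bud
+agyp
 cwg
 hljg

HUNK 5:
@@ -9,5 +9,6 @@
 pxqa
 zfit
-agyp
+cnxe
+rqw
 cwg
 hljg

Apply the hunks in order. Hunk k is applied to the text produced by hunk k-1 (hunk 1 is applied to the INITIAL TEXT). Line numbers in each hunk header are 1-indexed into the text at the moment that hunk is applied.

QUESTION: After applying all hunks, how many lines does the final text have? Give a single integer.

Hunk 1: at line 4 remove [coqb] add [qgjwp] -> 13 lines: becq ndl dci zhydp prd qgjwp zfit kgn bud cwg hljg zeufd wtqps
Hunk 2: at line 2 remove [dci,zhydp] add [ykpd,laq,jum] -> 14 lines: becq ndl ykpd laq jum prd qgjwp zfit kgn bud cwg hljg zeufd wtqps
Hunk 3: at line 5 remove [qgjwp] add [lvu,vlb,pxqa] -> 16 lines: becq ndl ykpd laq jum prd lvu vlb pxqa zfit kgn bud cwg hljg zeufd wtqps
Hunk 4: at line 9 remove [kgn,bud] add [agyp] -> 15 lines: becq ndl ykpd laq jum prd lvu vlb pxqa zfit agyp cwg hljg zeufd wtqps
Hunk 5: at line 9 remove [agyp] add [cnxe,rqw] -> 16 lines: becq ndl ykpd laq jum prd lvu vlb pxqa zfit cnxe rqw cwg hljg zeufd wtqps
Final line count: 16

Answer: 16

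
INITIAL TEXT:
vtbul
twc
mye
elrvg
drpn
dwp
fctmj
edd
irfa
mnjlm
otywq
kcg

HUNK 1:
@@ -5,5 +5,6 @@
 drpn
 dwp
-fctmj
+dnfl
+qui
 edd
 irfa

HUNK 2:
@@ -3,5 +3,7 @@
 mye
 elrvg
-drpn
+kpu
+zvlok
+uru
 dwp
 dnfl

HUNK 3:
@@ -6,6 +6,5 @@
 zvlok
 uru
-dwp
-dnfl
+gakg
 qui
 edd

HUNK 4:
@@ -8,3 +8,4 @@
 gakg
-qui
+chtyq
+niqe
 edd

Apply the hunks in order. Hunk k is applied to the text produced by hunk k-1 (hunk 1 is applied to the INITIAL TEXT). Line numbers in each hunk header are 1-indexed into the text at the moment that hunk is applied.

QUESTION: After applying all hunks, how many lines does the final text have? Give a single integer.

Hunk 1: at line 5 remove [fctmj] add [dnfl,qui] -> 13 lines: vtbul twc mye elrvg drpn dwp dnfl qui edd irfa mnjlm otywq kcg
Hunk 2: at line 3 remove [drpn] add [kpu,zvlok,uru] -> 15 lines: vtbul twc mye elrvg kpu zvlok uru dwp dnfl qui edd irfa mnjlm otywq kcg
Hunk 3: at line 6 remove [dwp,dnfl] add [gakg] -> 14 lines: vtbul twc mye elrvg kpu zvlok uru gakg qui edd irfa mnjlm otywq kcg
Hunk 4: at line 8 remove [qui] add [chtyq,niqe] -> 15 lines: vtbul twc mye elrvg kpu zvlok uru gakg chtyq niqe edd irfa mnjlm otywq kcg
Final line count: 15

Answer: 15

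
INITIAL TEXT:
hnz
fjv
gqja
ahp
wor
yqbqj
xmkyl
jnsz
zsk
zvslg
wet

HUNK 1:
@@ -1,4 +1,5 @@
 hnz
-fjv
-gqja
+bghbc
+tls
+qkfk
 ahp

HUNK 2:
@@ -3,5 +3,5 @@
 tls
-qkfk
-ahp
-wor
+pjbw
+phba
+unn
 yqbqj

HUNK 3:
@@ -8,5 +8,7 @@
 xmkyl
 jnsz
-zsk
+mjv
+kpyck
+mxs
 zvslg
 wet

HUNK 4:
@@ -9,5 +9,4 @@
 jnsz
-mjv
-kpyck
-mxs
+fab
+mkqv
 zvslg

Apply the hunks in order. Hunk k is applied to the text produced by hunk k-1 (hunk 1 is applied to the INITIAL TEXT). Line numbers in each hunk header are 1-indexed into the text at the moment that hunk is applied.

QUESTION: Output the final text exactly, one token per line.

Answer: hnz
bghbc
tls
pjbw
phba
unn
yqbqj
xmkyl
jnsz
fab
mkqv
zvslg
wet

Derivation:
Hunk 1: at line 1 remove [fjv,gqja] add [bghbc,tls,qkfk] -> 12 lines: hnz bghbc tls qkfk ahp wor yqbqj xmkyl jnsz zsk zvslg wet
Hunk 2: at line 3 remove [qkfk,ahp,wor] add [pjbw,phba,unn] -> 12 lines: hnz bghbc tls pjbw phba unn yqbqj xmkyl jnsz zsk zvslg wet
Hunk 3: at line 8 remove [zsk] add [mjv,kpyck,mxs] -> 14 lines: hnz bghbc tls pjbw phba unn yqbqj xmkyl jnsz mjv kpyck mxs zvslg wet
Hunk 4: at line 9 remove [mjv,kpyck,mxs] add [fab,mkqv] -> 13 lines: hnz bghbc tls pjbw phba unn yqbqj xmkyl jnsz fab mkqv zvslg wet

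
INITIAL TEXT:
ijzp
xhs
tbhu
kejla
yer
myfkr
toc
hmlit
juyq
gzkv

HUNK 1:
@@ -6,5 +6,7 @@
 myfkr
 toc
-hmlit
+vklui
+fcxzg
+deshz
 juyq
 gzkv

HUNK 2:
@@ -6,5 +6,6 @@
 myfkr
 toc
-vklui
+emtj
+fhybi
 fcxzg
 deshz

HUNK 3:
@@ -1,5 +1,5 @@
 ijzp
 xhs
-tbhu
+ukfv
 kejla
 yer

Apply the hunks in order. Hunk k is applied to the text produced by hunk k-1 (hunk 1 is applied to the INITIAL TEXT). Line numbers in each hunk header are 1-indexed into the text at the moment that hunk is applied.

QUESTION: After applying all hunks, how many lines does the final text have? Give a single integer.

Answer: 13

Derivation:
Hunk 1: at line 6 remove [hmlit] add [vklui,fcxzg,deshz] -> 12 lines: ijzp xhs tbhu kejla yer myfkr toc vklui fcxzg deshz juyq gzkv
Hunk 2: at line 6 remove [vklui] add [emtj,fhybi] -> 13 lines: ijzp xhs tbhu kejla yer myfkr toc emtj fhybi fcxzg deshz juyq gzkv
Hunk 3: at line 1 remove [tbhu] add [ukfv] -> 13 lines: ijzp xhs ukfv kejla yer myfkr toc emtj fhybi fcxzg deshz juyq gzkv
Final line count: 13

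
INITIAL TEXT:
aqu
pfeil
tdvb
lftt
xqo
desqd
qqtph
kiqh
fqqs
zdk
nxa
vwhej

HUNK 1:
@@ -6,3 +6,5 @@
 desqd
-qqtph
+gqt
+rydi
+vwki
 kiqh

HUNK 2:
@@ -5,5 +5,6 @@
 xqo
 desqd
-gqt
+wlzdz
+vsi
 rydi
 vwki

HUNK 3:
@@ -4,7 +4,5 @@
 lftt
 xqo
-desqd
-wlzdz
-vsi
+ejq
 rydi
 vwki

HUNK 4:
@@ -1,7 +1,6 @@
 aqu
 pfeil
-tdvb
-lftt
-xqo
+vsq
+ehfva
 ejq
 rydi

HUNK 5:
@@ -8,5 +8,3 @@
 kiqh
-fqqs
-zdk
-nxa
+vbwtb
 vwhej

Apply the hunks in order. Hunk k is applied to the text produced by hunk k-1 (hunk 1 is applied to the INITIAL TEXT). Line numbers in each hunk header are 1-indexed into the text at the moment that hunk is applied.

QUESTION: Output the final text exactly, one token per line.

Answer: aqu
pfeil
vsq
ehfva
ejq
rydi
vwki
kiqh
vbwtb
vwhej

Derivation:
Hunk 1: at line 6 remove [qqtph] add [gqt,rydi,vwki] -> 14 lines: aqu pfeil tdvb lftt xqo desqd gqt rydi vwki kiqh fqqs zdk nxa vwhej
Hunk 2: at line 5 remove [gqt] add [wlzdz,vsi] -> 15 lines: aqu pfeil tdvb lftt xqo desqd wlzdz vsi rydi vwki kiqh fqqs zdk nxa vwhej
Hunk 3: at line 4 remove [desqd,wlzdz,vsi] add [ejq] -> 13 lines: aqu pfeil tdvb lftt xqo ejq rydi vwki kiqh fqqs zdk nxa vwhej
Hunk 4: at line 1 remove [tdvb,lftt,xqo] add [vsq,ehfva] -> 12 lines: aqu pfeil vsq ehfva ejq rydi vwki kiqh fqqs zdk nxa vwhej
Hunk 5: at line 8 remove [fqqs,zdk,nxa] add [vbwtb] -> 10 lines: aqu pfeil vsq ehfva ejq rydi vwki kiqh vbwtb vwhej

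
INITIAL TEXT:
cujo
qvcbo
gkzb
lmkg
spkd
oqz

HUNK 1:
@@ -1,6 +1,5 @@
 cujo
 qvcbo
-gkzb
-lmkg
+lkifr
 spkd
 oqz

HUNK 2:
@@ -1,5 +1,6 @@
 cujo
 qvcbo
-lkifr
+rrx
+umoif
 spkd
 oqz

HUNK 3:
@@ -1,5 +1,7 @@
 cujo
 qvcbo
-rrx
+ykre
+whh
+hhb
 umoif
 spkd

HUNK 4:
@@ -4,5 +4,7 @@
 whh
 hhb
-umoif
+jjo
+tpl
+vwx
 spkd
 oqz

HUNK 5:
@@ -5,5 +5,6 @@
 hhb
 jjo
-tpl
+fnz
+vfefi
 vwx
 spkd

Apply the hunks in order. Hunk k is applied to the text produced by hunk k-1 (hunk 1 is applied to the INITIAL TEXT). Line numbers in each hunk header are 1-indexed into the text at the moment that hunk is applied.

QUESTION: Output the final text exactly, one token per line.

Answer: cujo
qvcbo
ykre
whh
hhb
jjo
fnz
vfefi
vwx
spkd
oqz

Derivation:
Hunk 1: at line 1 remove [gkzb,lmkg] add [lkifr] -> 5 lines: cujo qvcbo lkifr spkd oqz
Hunk 2: at line 1 remove [lkifr] add [rrx,umoif] -> 6 lines: cujo qvcbo rrx umoif spkd oqz
Hunk 3: at line 1 remove [rrx] add [ykre,whh,hhb] -> 8 lines: cujo qvcbo ykre whh hhb umoif spkd oqz
Hunk 4: at line 4 remove [umoif] add [jjo,tpl,vwx] -> 10 lines: cujo qvcbo ykre whh hhb jjo tpl vwx spkd oqz
Hunk 5: at line 5 remove [tpl] add [fnz,vfefi] -> 11 lines: cujo qvcbo ykre whh hhb jjo fnz vfefi vwx spkd oqz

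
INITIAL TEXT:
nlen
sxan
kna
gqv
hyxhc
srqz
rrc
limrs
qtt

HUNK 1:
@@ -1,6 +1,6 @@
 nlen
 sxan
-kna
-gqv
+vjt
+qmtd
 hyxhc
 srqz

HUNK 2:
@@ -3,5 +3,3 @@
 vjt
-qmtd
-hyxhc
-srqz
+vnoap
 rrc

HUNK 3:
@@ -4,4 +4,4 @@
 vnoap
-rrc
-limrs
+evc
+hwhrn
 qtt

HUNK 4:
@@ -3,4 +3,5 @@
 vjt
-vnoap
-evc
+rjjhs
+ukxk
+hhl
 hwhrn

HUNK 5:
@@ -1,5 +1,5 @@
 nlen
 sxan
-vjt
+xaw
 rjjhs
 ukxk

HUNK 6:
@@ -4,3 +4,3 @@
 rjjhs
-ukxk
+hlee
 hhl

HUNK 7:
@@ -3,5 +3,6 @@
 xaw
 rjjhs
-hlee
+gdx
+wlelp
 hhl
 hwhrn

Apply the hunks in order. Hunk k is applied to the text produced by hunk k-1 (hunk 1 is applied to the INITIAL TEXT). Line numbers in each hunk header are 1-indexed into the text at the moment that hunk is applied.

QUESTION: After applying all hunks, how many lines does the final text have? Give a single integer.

Hunk 1: at line 1 remove [kna,gqv] add [vjt,qmtd] -> 9 lines: nlen sxan vjt qmtd hyxhc srqz rrc limrs qtt
Hunk 2: at line 3 remove [qmtd,hyxhc,srqz] add [vnoap] -> 7 lines: nlen sxan vjt vnoap rrc limrs qtt
Hunk 3: at line 4 remove [rrc,limrs] add [evc,hwhrn] -> 7 lines: nlen sxan vjt vnoap evc hwhrn qtt
Hunk 4: at line 3 remove [vnoap,evc] add [rjjhs,ukxk,hhl] -> 8 lines: nlen sxan vjt rjjhs ukxk hhl hwhrn qtt
Hunk 5: at line 1 remove [vjt] add [xaw] -> 8 lines: nlen sxan xaw rjjhs ukxk hhl hwhrn qtt
Hunk 6: at line 4 remove [ukxk] add [hlee] -> 8 lines: nlen sxan xaw rjjhs hlee hhl hwhrn qtt
Hunk 7: at line 3 remove [hlee] add [gdx,wlelp] -> 9 lines: nlen sxan xaw rjjhs gdx wlelp hhl hwhrn qtt
Final line count: 9

Answer: 9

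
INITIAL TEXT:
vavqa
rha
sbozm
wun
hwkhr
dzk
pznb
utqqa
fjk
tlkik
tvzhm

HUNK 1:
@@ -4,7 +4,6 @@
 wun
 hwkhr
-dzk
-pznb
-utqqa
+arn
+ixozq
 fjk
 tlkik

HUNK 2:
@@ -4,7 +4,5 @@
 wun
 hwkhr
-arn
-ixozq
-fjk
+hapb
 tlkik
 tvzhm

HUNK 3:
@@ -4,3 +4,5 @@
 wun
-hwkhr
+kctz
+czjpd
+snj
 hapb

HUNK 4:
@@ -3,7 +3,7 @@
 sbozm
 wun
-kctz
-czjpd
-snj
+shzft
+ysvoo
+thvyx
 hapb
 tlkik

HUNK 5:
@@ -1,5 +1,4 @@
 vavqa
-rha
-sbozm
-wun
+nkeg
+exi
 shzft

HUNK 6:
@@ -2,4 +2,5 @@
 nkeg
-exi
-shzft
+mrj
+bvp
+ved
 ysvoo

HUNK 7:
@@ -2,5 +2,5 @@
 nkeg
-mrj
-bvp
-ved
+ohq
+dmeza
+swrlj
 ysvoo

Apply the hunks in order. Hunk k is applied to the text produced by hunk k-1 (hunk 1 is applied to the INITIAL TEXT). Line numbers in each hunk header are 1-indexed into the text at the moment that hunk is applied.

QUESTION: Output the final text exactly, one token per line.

Hunk 1: at line 4 remove [dzk,pznb,utqqa] add [arn,ixozq] -> 10 lines: vavqa rha sbozm wun hwkhr arn ixozq fjk tlkik tvzhm
Hunk 2: at line 4 remove [arn,ixozq,fjk] add [hapb] -> 8 lines: vavqa rha sbozm wun hwkhr hapb tlkik tvzhm
Hunk 3: at line 4 remove [hwkhr] add [kctz,czjpd,snj] -> 10 lines: vavqa rha sbozm wun kctz czjpd snj hapb tlkik tvzhm
Hunk 4: at line 3 remove [kctz,czjpd,snj] add [shzft,ysvoo,thvyx] -> 10 lines: vavqa rha sbozm wun shzft ysvoo thvyx hapb tlkik tvzhm
Hunk 5: at line 1 remove [rha,sbozm,wun] add [nkeg,exi] -> 9 lines: vavqa nkeg exi shzft ysvoo thvyx hapb tlkik tvzhm
Hunk 6: at line 2 remove [exi,shzft] add [mrj,bvp,ved] -> 10 lines: vavqa nkeg mrj bvp ved ysvoo thvyx hapb tlkik tvzhm
Hunk 7: at line 2 remove [mrj,bvp,ved] add [ohq,dmeza,swrlj] -> 10 lines: vavqa nkeg ohq dmeza swrlj ysvoo thvyx hapb tlkik tvzhm

Answer: vavqa
nkeg
ohq
dmeza
swrlj
ysvoo
thvyx
hapb
tlkik
tvzhm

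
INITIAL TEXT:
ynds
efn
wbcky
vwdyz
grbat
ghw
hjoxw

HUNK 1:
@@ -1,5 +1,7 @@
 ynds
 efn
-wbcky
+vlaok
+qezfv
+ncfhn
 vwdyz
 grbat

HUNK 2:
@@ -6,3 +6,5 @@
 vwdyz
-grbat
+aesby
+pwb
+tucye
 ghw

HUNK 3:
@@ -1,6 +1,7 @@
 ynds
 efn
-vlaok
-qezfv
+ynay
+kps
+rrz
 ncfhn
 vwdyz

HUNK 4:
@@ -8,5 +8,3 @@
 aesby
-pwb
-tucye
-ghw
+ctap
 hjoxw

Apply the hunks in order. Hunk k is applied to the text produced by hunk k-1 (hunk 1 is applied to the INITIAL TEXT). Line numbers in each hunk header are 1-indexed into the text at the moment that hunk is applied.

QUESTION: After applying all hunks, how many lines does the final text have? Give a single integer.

Hunk 1: at line 1 remove [wbcky] add [vlaok,qezfv,ncfhn] -> 9 lines: ynds efn vlaok qezfv ncfhn vwdyz grbat ghw hjoxw
Hunk 2: at line 6 remove [grbat] add [aesby,pwb,tucye] -> 11 lines: ynds efn vlaok qezfv ncfhn vwdyz aesby pwb tucye ghw hjoxw
Hunk 3: at line 1 remove [vlaok,qezfv] add [ynay,kps,rrz] -> 12 lines: ynds efn ynay kps rrz ncfhn vwdyz aesby pwb tucye ghw hjoxw
Hunk 4: at line 8 remove [pwb,tucye,ghw] add [ctap] -> 10 lines: ynds efn ynay kps rrz ncfhn vwdyz aesby ctap hjoxw
Final line count: 10

Answer: 10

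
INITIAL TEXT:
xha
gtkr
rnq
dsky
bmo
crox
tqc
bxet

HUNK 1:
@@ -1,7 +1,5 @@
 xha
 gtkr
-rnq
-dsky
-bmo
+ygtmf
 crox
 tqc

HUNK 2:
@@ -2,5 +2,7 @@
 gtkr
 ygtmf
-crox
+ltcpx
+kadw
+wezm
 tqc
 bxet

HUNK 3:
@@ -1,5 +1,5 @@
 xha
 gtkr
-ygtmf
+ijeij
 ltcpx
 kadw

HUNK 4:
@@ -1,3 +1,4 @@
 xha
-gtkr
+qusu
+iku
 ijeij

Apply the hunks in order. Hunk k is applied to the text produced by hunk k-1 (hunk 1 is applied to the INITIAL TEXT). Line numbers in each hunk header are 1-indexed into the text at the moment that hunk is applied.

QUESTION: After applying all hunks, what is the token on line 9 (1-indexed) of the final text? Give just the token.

Answer: bxet

Derivation:
Hunk 1: at line 1 remove [rnq,dsky,bmo] add [ygtmf] -> 6 lines: xha gtkr ygtmf crox tqc bxet
Hunk 2: at line 2 remove [crox] add [ltcpx,kadw,wezm] -> 8 lines: xha gtkr ygtmf ltcpx kadw wezm tqc bxet
Hunk 3: at line 1 remove [ygtmf] add [ijeij] -> 8 lines: xha gtkr ijeij ltcpx kadw wezm tqc bxet
Hunk 4: at line 1 remove [gtkr] add [qusu,iku] -> 9 lines: xha qusu iku ijeij ltcpx kadw wezm tqc bxet
Final line 9: bxet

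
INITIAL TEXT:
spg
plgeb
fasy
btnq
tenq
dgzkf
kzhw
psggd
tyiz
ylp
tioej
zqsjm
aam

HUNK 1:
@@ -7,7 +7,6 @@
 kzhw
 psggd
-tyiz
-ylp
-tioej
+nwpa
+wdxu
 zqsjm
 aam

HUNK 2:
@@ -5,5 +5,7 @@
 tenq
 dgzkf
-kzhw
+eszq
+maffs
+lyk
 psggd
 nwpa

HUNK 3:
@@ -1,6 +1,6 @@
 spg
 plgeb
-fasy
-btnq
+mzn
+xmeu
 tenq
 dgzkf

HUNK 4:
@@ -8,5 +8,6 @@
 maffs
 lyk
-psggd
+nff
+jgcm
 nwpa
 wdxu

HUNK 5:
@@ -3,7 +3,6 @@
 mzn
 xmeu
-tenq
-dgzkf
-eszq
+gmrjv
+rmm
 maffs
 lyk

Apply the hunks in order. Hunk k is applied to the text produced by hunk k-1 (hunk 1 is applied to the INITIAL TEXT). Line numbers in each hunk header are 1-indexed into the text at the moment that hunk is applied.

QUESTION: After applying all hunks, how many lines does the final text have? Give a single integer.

Answer: 14

Derivation:
Hunk 1: at line 7 remove [tyiz,ylp,tioej] add [nwpa,wdxu] -> 12 lines: spg plgeb fasy btnq tenq dgzkf kzhw psggd nwpa wdxu zqsjm aam
Hunk 2: at line 5 remove [kzhw] add [eszq,maffs,lyk] -> 14 lines: spg plgeb fasy btnq tenq dgzkf eszq maffs lyk psggd nwpa wdxu zqsjm aam
Hunk 3: at line 1 remove [fasy,btnq] add [mzn,xmeu] -> 14 lines: spg plgeb mzn xmeu tenq dgzkf eszq maffs lyk psggd nwpa wdxu zqsjm aam
Hunk 4: at line 8 remove [psggd] add [nff,jgcm] -> 15 lines: spg plgeb mzn xmeu tenq dgzkf eszq maffs lyk nff jgcm nwpa wdxu zqsjm aam
Hunk 5: at line 3 remove [tenq,dgzkf,eszq] add [gmrjv,rmm] -> 14 lines: spg plgeb mzn xmeu gmrjv rmm maffs lyk nff jgcm nwpa wdxu zqsjm aam
Final line count: 14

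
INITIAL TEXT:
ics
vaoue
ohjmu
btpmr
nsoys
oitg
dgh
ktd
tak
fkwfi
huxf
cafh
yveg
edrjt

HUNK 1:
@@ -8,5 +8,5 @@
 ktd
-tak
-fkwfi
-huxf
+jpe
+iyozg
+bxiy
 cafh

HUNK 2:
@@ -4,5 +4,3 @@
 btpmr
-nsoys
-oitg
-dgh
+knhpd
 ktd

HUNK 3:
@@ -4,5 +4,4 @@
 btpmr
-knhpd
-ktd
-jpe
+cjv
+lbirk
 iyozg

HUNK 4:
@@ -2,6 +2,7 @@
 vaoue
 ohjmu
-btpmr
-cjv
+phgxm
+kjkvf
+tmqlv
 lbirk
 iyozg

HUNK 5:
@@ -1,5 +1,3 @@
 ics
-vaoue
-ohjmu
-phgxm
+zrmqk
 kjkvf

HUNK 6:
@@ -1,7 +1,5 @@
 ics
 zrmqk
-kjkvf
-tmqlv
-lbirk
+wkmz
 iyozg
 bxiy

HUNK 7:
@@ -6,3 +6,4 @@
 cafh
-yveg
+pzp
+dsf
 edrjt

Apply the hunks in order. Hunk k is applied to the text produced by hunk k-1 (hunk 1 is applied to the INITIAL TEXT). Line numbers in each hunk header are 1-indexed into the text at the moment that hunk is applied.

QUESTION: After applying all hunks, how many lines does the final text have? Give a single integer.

Answer: 9

Derivation:
Hunk 1: at line 8 remove [tak,fkwfi,huxf] add [jpe,iyozg,bxiy] -> 14 lines: ics vaoue ohjmu btpmr nsoys oitg dgh ktd jpe iyozg bxiy cafh yveg edrjt
Hunk 2: at line 4 remove [nsoys,oitg,dgh] add [knhpd] -> 12 lines: ics vaoue ohjmu btpmr knhpd ktd jpe iyozg bxiy cafh yveg edrjt
Hunk 3: at line 4 remove [knhpd,ktd,jpe] add [cjv,lbirk] -> 11 lines: ics vaoue ohjmu btpmr cjv lbirk iyozg bxiy cafh yveg edrjt
Hunk 4: at line 2 remove [btpmr,cjv] add [phgxm,kjkvf,tmqlv] -> 12 lines: ics vaoue ohjmu phgxm kjkvf tmqlv lbirk iyozg bxiy cafh yveg edrjt
Hunk 5: at line 1 remove [vaoue,ohjmu,phgxm] add [zrmqk] -> 10 lines: ics zrmqk kjkvf tmqlv lbirk iyozg bxiy cafh yveg edrjt
Hunk 6: at line 1 remove [kjkvf,tmqlv,lbirk] add [wkmz] -> 8 lines: ics zrmqk wkmz iyozg bxiy cafh yveg edrjt
Hunk 7: at line 6 remove [yveg] add [pzp,dsf] -> 9 lines: ics zrmqk wkmz iyozg bxiy cafh pzp dsf edrjt
Final line count: 9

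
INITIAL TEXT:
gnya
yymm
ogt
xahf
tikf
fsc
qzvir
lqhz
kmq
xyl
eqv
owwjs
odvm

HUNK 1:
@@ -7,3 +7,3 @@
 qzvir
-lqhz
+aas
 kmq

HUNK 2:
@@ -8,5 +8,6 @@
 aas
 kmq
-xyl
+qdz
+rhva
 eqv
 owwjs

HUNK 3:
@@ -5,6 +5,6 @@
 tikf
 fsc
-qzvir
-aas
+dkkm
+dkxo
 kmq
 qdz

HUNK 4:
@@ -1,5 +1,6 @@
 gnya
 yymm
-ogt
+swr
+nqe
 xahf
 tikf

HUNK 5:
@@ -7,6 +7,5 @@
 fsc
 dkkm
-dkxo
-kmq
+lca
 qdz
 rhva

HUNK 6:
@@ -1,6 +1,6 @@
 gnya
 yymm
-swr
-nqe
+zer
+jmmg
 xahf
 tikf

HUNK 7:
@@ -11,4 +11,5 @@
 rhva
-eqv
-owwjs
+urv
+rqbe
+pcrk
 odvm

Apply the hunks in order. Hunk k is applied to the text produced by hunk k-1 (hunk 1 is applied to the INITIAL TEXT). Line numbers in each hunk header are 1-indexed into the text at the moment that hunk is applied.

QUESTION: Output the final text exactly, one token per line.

Answer: gnya
yymm
zer
jmmg
xahf
tikf
fsc
dkkm
lca
qdz
rhva
urv
rqbe
pcrk
odvm

Derivation:
Hunk 1: at line 7 remove [lqhz] add [aas] -> 13 lines: gnya yymm ogt xahf tikf fsc qzvir aas kmq xyl eqv owwjs odvm
Hunk 2: at line 8 remove [xyl] add [qdz,rhva] -> 14 lines: gnya yymm ogt xahf tikf fsc qzvir aas kmq qdz rhva eqv owwjs odvm
Hunk 3: at line 5 remove [qzvir,aas] add [dkkm,dkxo] -> 14 lines: gnya yymm ogt xahf tikf fsc dkkm dkxo kmq qdz rhva eqv owwjs odvm
Hunk 4: at line 1 remove [ogt] add [swr,nqe] -> 15 lines: gnya yymm swr nqe xahf tikf fsc dkkm dkxo kmq qdz rhva eqv owwjs odvm
Hunk 5: at line 7 remove [dkxo,kmq] add [lca] -> 14 lines: gnya yymm swr nqe xahf tikf fsc dkkm lca qdz rhva eqv owwjs odvm
Hunk 6: at line 1 remove [swr,nqe] add [zer,jmmg] -> 14 lines: gnya yymm zer jmmg xahf tikf fsc dkkm lca qdz rhva eqv owwjs odvm
Hunk 7: at line 11 remove [eqv,owwjs] add [urv,rqbe,pcrk] -> 15 lines: gnya yymm zer jmmg xahf tikf fsc dkkm lca qdz rhva urv rqbe pcrk odvm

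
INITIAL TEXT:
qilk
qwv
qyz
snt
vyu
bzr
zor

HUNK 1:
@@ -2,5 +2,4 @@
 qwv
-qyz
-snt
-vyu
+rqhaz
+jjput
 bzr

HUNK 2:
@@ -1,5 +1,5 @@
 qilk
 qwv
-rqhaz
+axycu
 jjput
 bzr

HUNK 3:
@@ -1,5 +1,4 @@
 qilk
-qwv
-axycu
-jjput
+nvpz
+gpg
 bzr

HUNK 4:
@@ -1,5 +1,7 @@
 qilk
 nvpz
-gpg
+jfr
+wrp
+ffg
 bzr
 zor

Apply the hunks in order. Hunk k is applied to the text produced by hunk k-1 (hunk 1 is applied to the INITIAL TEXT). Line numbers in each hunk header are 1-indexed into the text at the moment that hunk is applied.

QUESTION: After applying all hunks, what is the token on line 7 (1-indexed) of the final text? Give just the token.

Answer: zor

Derivation:
Hunk 1: at line 2 remove [qyz,snt,vyu] add [rqhaz,jjput] -> 6 lines: qilk qwv rqhaz jjput bzr zor
Hunk 2: at line 1 remove [rqhaz] add [axycu] -> 6 lines: qilk qwv axycu jjput bzr zor
Hunk 3: at line 1 remove [qwv,axycu,jjput] add [nvpz,gpg] -> 5 lines: qilk nvpz gpg bzr zor
Hunk 4: at line 1 remove [gpg] add [jfr,wrp,ffg] -> 7 lines: qilk nvpz jfr wrp ffg bzr zor
Final line 7: zor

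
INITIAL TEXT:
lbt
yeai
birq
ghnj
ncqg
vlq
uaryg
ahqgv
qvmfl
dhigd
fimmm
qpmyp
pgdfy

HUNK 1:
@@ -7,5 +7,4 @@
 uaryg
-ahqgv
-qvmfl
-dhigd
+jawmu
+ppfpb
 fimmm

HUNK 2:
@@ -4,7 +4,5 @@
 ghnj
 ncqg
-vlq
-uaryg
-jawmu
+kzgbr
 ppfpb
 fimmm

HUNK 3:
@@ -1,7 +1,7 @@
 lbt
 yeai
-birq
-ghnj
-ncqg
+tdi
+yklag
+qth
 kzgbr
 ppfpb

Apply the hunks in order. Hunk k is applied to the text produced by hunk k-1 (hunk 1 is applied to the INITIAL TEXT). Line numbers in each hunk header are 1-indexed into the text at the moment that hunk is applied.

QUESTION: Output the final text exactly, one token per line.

Answer: lbt
yeai
tdi
yklag
qth
kzgbr
ppfpb
fimmm
qpmyp
pgdfy

Derivation:
Hunk 1: at line 7 remove [ahqgv,qvmfl,dhigd] add [jawmu,ppfpb] -> 12 lines: lbt yeai birq ghnj ncqg vlq uaryg jawmu ppfpb fimmm qpmyp pgdfy
Hunk 2: at line 4 remove [vlq,uaryg,jawmu] add [kzgbr] -> 10 lines: lbt yeai birq ghnj ncqg kzgbr ppfpb fimmm qpmyp pgdfy
Hunk 3: at line 1 remove [birq,ghnj,ncqg] add [tdi,yklag,qth] -> 10 lines: lbt yeai tdi yklag qth kzgbr ppfpb fimmm qpmyp pgdfy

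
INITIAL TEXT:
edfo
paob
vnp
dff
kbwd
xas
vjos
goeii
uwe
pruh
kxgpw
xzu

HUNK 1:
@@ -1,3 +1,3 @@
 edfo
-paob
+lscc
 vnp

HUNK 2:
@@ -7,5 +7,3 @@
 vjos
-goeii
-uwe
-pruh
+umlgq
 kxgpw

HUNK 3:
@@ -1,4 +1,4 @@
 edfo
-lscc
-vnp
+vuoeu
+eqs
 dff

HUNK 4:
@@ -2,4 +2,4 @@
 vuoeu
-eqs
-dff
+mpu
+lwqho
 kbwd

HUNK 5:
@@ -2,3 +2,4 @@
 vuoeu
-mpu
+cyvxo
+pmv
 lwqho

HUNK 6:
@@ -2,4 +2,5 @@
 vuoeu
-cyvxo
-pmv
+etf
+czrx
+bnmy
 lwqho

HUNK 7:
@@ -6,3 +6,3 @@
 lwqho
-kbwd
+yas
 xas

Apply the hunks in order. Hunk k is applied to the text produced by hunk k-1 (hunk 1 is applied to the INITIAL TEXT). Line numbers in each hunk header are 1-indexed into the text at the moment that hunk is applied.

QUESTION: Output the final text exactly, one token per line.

Hunk 1: at line 1 remove [paob] add [lscc] -> 12 lines: edfo lscc vnp dff kbwd xas vjos goeii uwe pruh kxgpw xzu
Hunk 2: at line 7 remove [goeii,uwe,pruh] add [umlgq] -> 10 lines: edfo lscc vnp dff kbwd xas vjos umlgq kxgpw xzu
Hunk 3: at line 1 remove [lscc,vnp] add [vuoeu,eqs] -> 10 lines: edfo vuoeu eqs dff kbwd xas vjos umlgq kxgpw xzu
Hunk 4: at line 2 remove [eqs,dff] add [mpu,lwqho] -> 10 lines: edfo vuoeu mpu lwqho kbwd xas vjos umlgq kxgpw xzu
Hunk 5: at line 2 remove [mpu] add [cyvxo,pmv] -> 11 lines: edfo vuoeu cyvxo pmv lwqho kbwd xas vjos umlgq kxgpw xzu
Hunk 6: at line 2 remove [cyvxo,pmv] add [etf,czrx,bnmy] -> 12 lines: edfo vuoeu etf czrx bnmy lwqho kbwd xas vjos umlgq kxgpw xzu
Hunk 7: at line 6 remove [kbwd] add [yas] -> 12 lines: edfo vuoeu etf czrx bnmy lwqho yas xas vjos umlgq kxgpw xzu

Answer: edfo
vuoeu
etf
czrx
bnmy
lwqho
yas
xas
vjos
umlgq
kxgpw
xzu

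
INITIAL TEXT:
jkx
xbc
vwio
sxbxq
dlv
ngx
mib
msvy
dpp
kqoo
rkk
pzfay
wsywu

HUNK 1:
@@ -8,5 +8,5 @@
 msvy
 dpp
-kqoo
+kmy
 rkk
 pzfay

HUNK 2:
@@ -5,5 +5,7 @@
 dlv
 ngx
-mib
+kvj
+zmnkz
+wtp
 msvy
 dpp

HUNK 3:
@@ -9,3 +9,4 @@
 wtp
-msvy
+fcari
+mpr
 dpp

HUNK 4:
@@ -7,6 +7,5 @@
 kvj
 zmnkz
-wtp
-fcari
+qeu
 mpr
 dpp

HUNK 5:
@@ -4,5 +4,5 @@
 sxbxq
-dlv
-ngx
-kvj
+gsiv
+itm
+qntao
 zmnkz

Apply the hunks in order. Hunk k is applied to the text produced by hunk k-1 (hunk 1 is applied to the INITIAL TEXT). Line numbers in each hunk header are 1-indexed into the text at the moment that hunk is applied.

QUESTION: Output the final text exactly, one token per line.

Hunk 1: at line 8 remove [kqoo] add [kmy] -> 13 lines: jkx xbc vwio sxbxq dlv ngx mib msvy dpp kmy rkk pzfay wsywu
Hunk 2: at line 5 remove [mib] add [kvj,zmnkz,wtp] -> 15 lines: jkx xbc vwio sxbxq dlv ngx kvj zmnkz wtp msvy dpp kmy rkk pzfay wsywu
Hunk 3: at line 9 remove [msvy] add [fcari,mpr] -> 16 lines: jkx xbc vwio sxbxq dlv ngx kvj zmnkz wtp fcari mpr dpp kmy rkk pzfay wsywu
Hunk 4: at line 7 remove [wtp,fcari] add [qeu] -> 15 lines: jkx xbc vwio sxbxq dlv ngx kvj zmnkz qeu mpr dpp kmy rkk pzfay wsywu
Hunk 5: at line 4 remove [dlv,ngx,kvj] add [gsiv,itm,qntao] -> 15 lines: jkx xbc vwio sxbxq gsiv itm qntao zmnkz qeu mpr dpp kmy rkk pzfay wsywu

Answer: jkx
xbc
vwio
sxbxq
gsiv
itm
qntao
zmnkz
qeu
mpr
dpp
kmy
rkk
pzfay
wsywu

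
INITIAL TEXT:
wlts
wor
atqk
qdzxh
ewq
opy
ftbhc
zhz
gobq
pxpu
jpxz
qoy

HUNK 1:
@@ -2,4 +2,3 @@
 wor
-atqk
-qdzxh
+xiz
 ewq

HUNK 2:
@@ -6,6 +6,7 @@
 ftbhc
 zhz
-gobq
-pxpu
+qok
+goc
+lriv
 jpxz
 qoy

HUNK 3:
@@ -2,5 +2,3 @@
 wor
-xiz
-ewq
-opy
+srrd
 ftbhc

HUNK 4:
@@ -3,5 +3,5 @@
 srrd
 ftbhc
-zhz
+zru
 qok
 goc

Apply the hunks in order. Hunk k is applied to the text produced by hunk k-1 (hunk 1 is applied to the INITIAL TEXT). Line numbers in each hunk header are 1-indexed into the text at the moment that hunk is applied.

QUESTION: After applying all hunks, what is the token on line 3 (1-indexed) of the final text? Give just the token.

Answer: srrd

Derivation:
Hunk 1: at line 2 remove [atqk,qdzxh] add [xiz] -> 11 lines: wlts wor xiz ewq opy ftbhc zhz gobq pxpu jpxz qoy
Hunk 2: at line 6 remove [gobq,pxpu] add [qok,goc,lriv] -> 12 lines: wlts wor xiz ewq opy ftbhc zhz qok goc lriv jpxz qoy
Hunk 3: at line 2 remove [xiz,ewq,opy] add [srrd] -> 10 lines: wlts wor srrd ftbhc zhz qok goc lriv jpxz qoy
Hunk 4: at line 3 remove [zhz] add [zru] -> 10 lines: wlts wor srrd ftbhc zru qok goc lriv jpxz qoy
Final line 3: srrd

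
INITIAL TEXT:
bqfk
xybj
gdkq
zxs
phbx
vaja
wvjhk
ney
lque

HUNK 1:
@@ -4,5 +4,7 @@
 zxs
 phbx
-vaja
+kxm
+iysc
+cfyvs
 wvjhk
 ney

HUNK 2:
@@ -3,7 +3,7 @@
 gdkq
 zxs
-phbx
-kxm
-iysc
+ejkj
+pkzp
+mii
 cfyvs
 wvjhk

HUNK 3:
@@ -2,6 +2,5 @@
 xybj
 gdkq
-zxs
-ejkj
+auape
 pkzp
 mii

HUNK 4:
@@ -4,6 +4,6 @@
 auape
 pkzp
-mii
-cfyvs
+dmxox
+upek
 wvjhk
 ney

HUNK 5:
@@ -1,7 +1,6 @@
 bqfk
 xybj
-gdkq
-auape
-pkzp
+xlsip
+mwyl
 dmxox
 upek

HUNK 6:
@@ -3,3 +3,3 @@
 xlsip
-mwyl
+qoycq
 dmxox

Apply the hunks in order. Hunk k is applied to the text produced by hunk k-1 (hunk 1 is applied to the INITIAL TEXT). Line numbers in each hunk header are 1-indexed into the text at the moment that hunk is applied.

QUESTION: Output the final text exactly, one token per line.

Hunk 1: at line 4 remove [vaja] add [kxm,iysc,cfyvs] -> 11 lines: bqfk xybj gdkq zxs phbx kxm iysc cfyvs wvjhk ney lque
Hunk 2: at line 3 remove [phbx,kxm,iysc] add [ejkj,pkzp,mii] -> 11 lines: bqfk xybj gdkq zxs ejkj pkzp mii cfyvs wvjhk ney lque
Hunk 3: at line 2 remove [zxs,ejkj] add [auape] -> 10 lines: bqfk xybj gdkq auape pkzp mii cfyvs wvjhk ney lque
Hunk 4: at line 4 remove [mii,cfyvs] add [dmxox,upek] -> 10 lines: bqfk xybj gdkq auape pkzp dmxox upek wvjhk ney lque
Hunk 5: at line 1 remove [gdkq,auape,pkzp] add [xlsip,mwyl] -> 9 lines: bqfk xybj xlsip mwyl dmxox upek wvjhk ney lque
Hunk 6: at line 3 remove [mwyl] add [qoycq] -> 9 lines: bqfk xybj xlsip qoycq dmxox upek wvjhk ney lque

Answer: bqfk
xybj
xlsip
qoycq
dmxox
upek
wvjhk
ney
lque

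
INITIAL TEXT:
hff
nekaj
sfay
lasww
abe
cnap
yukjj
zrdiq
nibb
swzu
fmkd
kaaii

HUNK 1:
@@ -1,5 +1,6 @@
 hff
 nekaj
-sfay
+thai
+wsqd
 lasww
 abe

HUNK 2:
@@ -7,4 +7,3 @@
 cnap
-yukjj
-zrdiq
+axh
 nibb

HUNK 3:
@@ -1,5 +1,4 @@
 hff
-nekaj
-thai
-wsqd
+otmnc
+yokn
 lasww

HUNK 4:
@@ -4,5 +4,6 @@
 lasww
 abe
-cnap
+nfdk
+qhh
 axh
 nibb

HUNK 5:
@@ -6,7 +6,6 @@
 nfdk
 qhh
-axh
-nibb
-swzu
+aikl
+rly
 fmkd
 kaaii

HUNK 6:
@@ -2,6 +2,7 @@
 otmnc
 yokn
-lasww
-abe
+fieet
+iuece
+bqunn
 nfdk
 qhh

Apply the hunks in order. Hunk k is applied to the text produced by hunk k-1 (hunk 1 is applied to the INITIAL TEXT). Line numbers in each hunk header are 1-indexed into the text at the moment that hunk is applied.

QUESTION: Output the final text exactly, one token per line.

Answer: hff
otmnc
yokn
fieet
iuece
bqunn
nfdk
qhh
aikl
rly
fmkd
kaaii

Derivation:
Hunk 1: at line 1 remove [sfay] add [thai,wsqd] -> 13 lines: hff nekaj thai wsqd lasww abe cnap yukjj zrdiq nibb swzu fmkd kaaii
Hunk 2: at line 7 remove [yukjj,zrdiq] add [axh] -> 12 lines: hff nekaj thai wsqd lasww abe cnap axh nibb swzu fmkd kaaii
Hunk 3: at line 1 remove [nekaj,thai,wsqd] add [otmnc,yokn] -> 11 lines: hff otmnc yokn lasww abe cnap axh nibb swzu fmkd kaaii
Hunk 4: at line 4 remove [cnap] add [nfdk,qhh] -> 12 lines: hff otmnc yokn lasww abe nfdk qhh axh nibb swzu fmkd kaaii
Hunk 5: at line 6 remove [axh,nibb,swzu] add [aikl,rly] -> 11 lines: hff otmnc yokn lasww abe nfdk qhh aikl rly fmkd kaaii
Hunk 6: at line 2 remove [lasww,abe] add [fieet,iuece,bqunn] -> 12 lines: hff otmnc yokn fieet iuece bqunn nfdk qhh aikl rly fmkd kaaii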